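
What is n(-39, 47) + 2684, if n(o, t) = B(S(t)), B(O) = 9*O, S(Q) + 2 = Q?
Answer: 3089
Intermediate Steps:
S(Q) = -2 + Q
n(o, t) = -18 + 9*t (n(o, t) = 9*(-2 + t) = -18 + 9*t)
n(-39, 47) + 2684 = (-18 + 9*47) + 2684 = (-18 + 423) + 2684 = 405 + 2684 = 3089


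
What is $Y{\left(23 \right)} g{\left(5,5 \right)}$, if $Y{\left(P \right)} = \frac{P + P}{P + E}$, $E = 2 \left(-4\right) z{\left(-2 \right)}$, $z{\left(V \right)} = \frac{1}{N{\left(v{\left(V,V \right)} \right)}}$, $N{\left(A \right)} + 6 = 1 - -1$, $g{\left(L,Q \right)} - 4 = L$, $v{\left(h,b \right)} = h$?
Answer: $\frac{414}{25} \approx 16.56$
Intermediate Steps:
$g{\left(L,Q \right)} = 4 + L$
$N{\left(A \right)} = -4$ ($N{\left(A \right)} = -6 + \left(1 - -1\right) = -6 + \left(1 + 1\right) = -6 + 2 = -4$)
$z{\left(V \right)} = - \frac{1}{4}$ ($z{\left(V \right)} = \frac{1}{-4} = - \frac{1}{4}$)
$E = 2$ ($E = 2 \left(-4\right) \left(- \frac{1}{4}\right) = \left(-8\right) \left(- \frac{1}{4}\right) = 2$)
$Y{\left(P \right)} = \frac{2 P}{2 + P}$ ($Y{\left(P \right)} = \frac{P + P}{P + 2} = \frac{2 P}{2 + P}$)
$Y{\left(23 \right)} g{\left(5,5 \right)} = 2 \cdot 23 \frac{1}{2 + 23} \left(4 + 5\right) = 2 \cdot 23 \cdot \frac{1}{25} \cdot 9 = \frac{46}{25} \cdot 9 = \frac{414}{25}$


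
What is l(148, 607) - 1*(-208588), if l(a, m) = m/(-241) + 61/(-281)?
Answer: 14125602680/67721 ≈ 2.0859e+5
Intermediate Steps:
l(a, m) = -61/281 - m/241 (l(a, m) = m*(-1/241) + 61*(-1/281) = -m/241 - 61/281 = -61/281 - m/241)
l(148, 607) - 1*(-208588) = (-61/281 - 1/241*607) - 1*(-208588) = (-61/281 - 607/241) + 208588 = -185268/67721 + 208588 = 14125602680/67721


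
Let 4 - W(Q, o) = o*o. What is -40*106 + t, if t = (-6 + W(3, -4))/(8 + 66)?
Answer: -156889/37 ≈ -4240.2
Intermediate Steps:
W(Q, o) = 4 - o**2 (W(Q, o) = 4 - o*o = 4 - o**2)
t = -9/37 (t = (-6 + (4 - 1*(-4)**2))/(8 + 66) = (-6 + (4 - 1*16))/74 = (-6 + (4 - 16))*(1/74) = (-6 - 12)*(1/74) = -18*1/74 = -9/37 ≈ -0.24324)
-40*106 + t = -40*106 - 9/37 = -4240 - 9/37 = -156889/37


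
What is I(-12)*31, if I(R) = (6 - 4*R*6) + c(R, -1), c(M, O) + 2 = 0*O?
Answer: 9052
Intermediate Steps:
c(M, O) = -2 (c(M, O) = -2 + 0*O = -2 + 0 = -2)
I(R) = 4 - 24*R (I(R) = (6 - 4*R*6) - 2 = (6 - 24*R) - 2 = 4 - 24*R)
I(-12)*31 = (4 - 24*(-12))*31 = (4 + 288)*31 = 292*31 = 9052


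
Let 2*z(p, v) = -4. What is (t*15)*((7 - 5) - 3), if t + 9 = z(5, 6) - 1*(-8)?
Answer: 45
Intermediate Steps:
z(p, v) = -2 (z(p, v) = (½)*(-4) = -2)
t = -3 (t = -9 + (-2 - 1*(-8)) = -9 + (-2 + 8) = -9 + 6 = -3)
(t*15)*((7 - 5) - 3) = (-3*15)*((7 - 5) - 3) = -45*(2 - 3) = -45*(-1) = 45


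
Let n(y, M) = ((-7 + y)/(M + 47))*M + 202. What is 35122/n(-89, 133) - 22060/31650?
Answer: 831539977/3111195 ≈ 267.27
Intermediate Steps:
n(y, M) = 202 + M*(-7 + y)/(47 + M) (n(y, M) = ((-7 + y)/(47 + M))*M + 202 = M*(-7 + y)/(47 + M) + 202 = 202 + M*(-7 + y)/(47 + M))
35122/n(-89, 133) - 22060/31650 = 35122/(((9494 + 195*133 + 133*(-89))/(47 + 133))) - 22060/31650 = 35122/(((9494 + 25935 - 11837)/180)) - 22060*1/31650 = 35122/(((1/180)*23592)) - 2206/3165 = 35122/(1966/15) - 2206/3165 = 35122*(15/1966) - 2206/3165 = 263415/983 - 2206/3165 = 831539977/3111195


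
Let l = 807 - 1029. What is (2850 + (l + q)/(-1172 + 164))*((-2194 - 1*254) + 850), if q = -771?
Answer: -765386869/168 ≈ -4.5559e+6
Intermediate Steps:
l = -222
(2850 + (l + q)/(-1172 + 164))*((-2194 - 1*254) + 850) = (2850 + (-222 - 771)/(-1172 + 164))*((-2194 - 1*254) + 850) = (2850 - 993/(-1008))*((-2194 - 254) + 850) = (2850 - 993*(-1/1008))*(-2448 + 850) = (2850 + 331/336)*(-1598) = (957931/336)*(-1598) = -765386869/168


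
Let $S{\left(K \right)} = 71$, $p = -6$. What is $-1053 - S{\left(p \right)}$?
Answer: $-1124$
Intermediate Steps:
$-1053 - S{\left(p \right)} = -1053 - 71 = -1124$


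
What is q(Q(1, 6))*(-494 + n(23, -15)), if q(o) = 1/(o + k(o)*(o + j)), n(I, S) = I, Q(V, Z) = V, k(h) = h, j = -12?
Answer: 471/10 ≈ 47.100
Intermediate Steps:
q(o) = 1/(o + o*(-12 + o)) (q(o) = 1/(o + o*(o - 12)) = 1/(o + o*(-12 + o)))
q(Q(1, 6))*(-494 + n(23, -15)) = (1/(1*(-11 + 1)))*(-494 + 23) = (1/(-10))*(-471) = (1*(-⅒))*(-471) = -⅒*(-471) = 471/10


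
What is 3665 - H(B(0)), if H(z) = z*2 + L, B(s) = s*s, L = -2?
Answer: 3667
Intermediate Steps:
B(s) = s²
H(z) = -2 + 2*z (H(z) = z*2 - 2 = 2*z - 2 = -2 + 2*z)
3665 - H(B(0)) = 3665 - (-2 + 2*0²) = 3665 - (-2 + 2*0) = 3665 - (-2 + 0) = 3665 - 1*(-2) = 3665 + 2 = 3667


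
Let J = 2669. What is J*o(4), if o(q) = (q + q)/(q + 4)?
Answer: 2669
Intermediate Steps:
o(q) = 2*q/(4 + q) (o(q) = (2*q)/(4 + q) = 2*q/(4 + q))
J*o(4) = 2669*(2*4/(4 + 4)) = 2669*(2*4/8) = 2669*(2*4*(1/8)) = 2669*1 = 2669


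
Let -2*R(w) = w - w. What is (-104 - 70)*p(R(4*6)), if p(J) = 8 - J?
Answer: -1392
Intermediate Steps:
R(w) = 0 (R(w) = -(w - w)/2 = -1/2*0 = 0)
(-104 - 70)*p(R(4*6)) = (-104 - 70)*(8 - 1*0) = -174*(8 + 0) = -174*8 = -1392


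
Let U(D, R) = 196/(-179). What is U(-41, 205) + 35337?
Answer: 6325127/179 ≈ 35336.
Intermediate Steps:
U(D, R) = -196/179 (U(D, R) = 196*(-1/179) = -196/179)
U(-41, 205) + 35337 = -196/179 + 35337 = 6325127/179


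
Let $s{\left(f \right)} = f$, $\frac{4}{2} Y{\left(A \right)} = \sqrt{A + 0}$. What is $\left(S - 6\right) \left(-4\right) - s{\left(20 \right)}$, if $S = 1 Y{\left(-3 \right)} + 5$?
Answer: $-16 - 2 i \sqrt{3} \approx -16.0 - 3.4641 i$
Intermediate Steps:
$Y{\left(A \right)} = \frac{\sqrt{A}}{2}$ ($Y{\left(A \right)} = \frac{\sqrt{A + 0}}{2} = \frac{\sqrt{A}}{2}$)
$S = 5 + \frac{i \sqrt{3}}{2}$ ($S = 1 \frac{\sqrt{-3}}{2} + 5 = 1 \frac{i \sqrt{3}}{2} + 5 = \frac{i \sqrt{3}}{2} + 5 = 5 + \frac{i \sqrt{3}}{2} \approx 5.0 + 0.86602 i$)
$\left(S - 6\right) \left(-4\right) - s{\left(20 \right)} = \left(\left(5 + \frac{i \sqrt{3}}{2}\right) - 6\right) \left(-4\right) - 20 = \left(-1 + \frac{i \sqrt{3}}{2}\right) \left(-4\right) - 20 = \left(4 - 2 i \sqrt{3}\right) - 20 = -16 - 2 i \sqrt{3}$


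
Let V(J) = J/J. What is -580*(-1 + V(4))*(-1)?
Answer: 0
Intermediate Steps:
V(J) = 1
-580*(-1 + V(4))*(-1) = -580*(-1 + 1)*(-1) = -0*(-1) = -580*0 = 0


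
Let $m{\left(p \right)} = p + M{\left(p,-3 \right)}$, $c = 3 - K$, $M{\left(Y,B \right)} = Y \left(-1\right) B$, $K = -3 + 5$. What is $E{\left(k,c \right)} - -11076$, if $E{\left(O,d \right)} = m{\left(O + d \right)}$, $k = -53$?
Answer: $10868$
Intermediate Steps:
$K = 2$
$M{\left(Y,B \right)} = - B Y$ ($M{\left(Y,B \right)} = - Y B = - B Y$)
$c = 1$ ($c = 3 - 2 = 1$)
$m{\left(p \right)} = 4 p$ ($m{\left(p \right)} = p - - 3 p = p + 3 p = 4 p$)
$E{\left(O,d \right)} = 4 O + 4 d$ ($E{\left(O,d \right)} = 4 \left(O + d\right) = 4 O + 4 d$)
$E{\left(k,c \right)} - -11076 = \left(4 \left(-53\right) + 4 \cdot 1\right) - -11076 = \left(-212 + 4\right) + 11076 = -208 + 11076 = 10868$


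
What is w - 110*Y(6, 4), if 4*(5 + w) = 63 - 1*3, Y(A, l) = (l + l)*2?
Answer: -1750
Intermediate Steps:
Y(A, l) = 4*l (Y(A, l) = (2*l)*2 = 4*l)
w = 10 (w = -5 + (63 - 1*3)/4 = -5 + (63 - 3)/4 = -5 + (¼)*60 = -5 + 15 = 10)
w - 110*Y(6, 4) = 10 - 440*4 = 10 - 110*16 = 10 - 1760 = -1750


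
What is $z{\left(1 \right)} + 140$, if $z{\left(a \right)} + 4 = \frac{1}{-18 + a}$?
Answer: $\frac{2311}{17} \approx 135.94$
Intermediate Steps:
$z{\left(a \right)} = -4 + \frac{1}{-18 + a}$
$z{\left(1 \right)} + 140 = \frac{73 - 4}{-18 + 1} + 140 = \frac{73 - 4}{-17} + 140 = \left(- \frac{1}{17}\right) 69 + 140 = - \frac{69}{17} + 140 = \frac{2311}{17}$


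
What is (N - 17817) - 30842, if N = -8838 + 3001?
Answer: -54496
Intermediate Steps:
N = -5837
(N - 17817) - 30842 = (-5837 - 17817) - 30842 = -23654 - 30842 = -54496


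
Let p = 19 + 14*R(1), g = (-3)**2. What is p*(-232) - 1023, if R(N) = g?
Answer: -34663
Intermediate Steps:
g = 9
R(N) = 9
p = 145 (p = 19 + 14*9 = 19 + 126 = 145)
p*(-232) - 1023 = 145*(-232) - 1023 = -33640 - 1023 = -34663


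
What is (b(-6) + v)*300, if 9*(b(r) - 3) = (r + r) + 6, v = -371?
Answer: -110600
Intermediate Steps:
b(r) = 11/3 + 2*r/9 (b(r) = 3 + ((r + r) + 6)/9 = 3 + (2*r + 6)/9 = 3 + (6 + 2*r)/9 = 3 + (2/3 + 2*r/9) = 11/3 + 2*r/9)
(b(-6) + v)*300 = ((11/3 + (2/9)*(-6)) - 371)*300 = ((11/3 - 4/3) - 371)*300 = (7/3 - 371)*300 = -1106/3*300 = -110600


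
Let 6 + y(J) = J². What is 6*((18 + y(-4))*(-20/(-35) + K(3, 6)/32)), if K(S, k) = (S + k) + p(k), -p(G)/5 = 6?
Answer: -57/4 ≈ -14.250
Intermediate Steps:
p(G) = -30 (p(G) = -5*6 = -30)
K(S, k) = -30 + S + k (K(S, k) = (S + k) - 30 = -30 + S + k)
y(J) = -6 + J²
6*((18 + y(-4))*(-20/(-35) + K(3, 6)/32)) = 6*((18 + (-6 + (-4)²))*(-20/(-35) + (-30 + 3 + 6)/32)) = 6*((18 + (-6 + 16))*(-20*(-1/35) - 21*1/32)) = 6*((18 + 10)*(4/7 - 21/32)) = 6*(28*(-19/224)) = 6*(-19/8) = -57/4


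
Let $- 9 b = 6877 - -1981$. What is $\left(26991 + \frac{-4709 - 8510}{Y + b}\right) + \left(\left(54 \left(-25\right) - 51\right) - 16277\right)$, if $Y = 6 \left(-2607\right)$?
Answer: $\frac{1393679039}{149636} \approx 9313.8$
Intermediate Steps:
$b = - \frac{8858}{9}$ ($b = - \frac{6877 - -1981}{9} = - \frac{6877 + 1981}{9} = \left(- \frac{1}{9}\right) 8858 = - \frac{8858}{9} \approx -984.22$)
$Y = -15642$
$\left(26991 + \frac{-4709 - 8510}{Y + b}\right) + \left(\left(54 \left(-25\right) - 51\right) - 16277\right) = \left(26991 + \frac{-4709 - 8510}{-15642 - \frac{8858}{9}}\right) + \left(\left(54 \left(-25\right) - 51\right) - 16277\right) = \left(26991 - \frac{13219}{- \frac{149636}{9}}\right) - 17678 = \left(26991 - - \frac{118971}{149636}\right) - 17678 = \left(26991 + \frac{118971}{149636}\right) - 17678 = \frac{4038944247}{149636} - 17678 = \frac{1393679039}{149636}$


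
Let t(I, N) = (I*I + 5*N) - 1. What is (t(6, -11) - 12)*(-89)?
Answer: 2848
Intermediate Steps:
t(I, N) = -1 + I² + 5*N (t(I, N) = (I² + 5*N) - 1 = -1 + I² + 5*N)
(t(6, -11) - 12)*(-89) = ((-1 + 6² + 5*(-11)) - 12)*(-89) = ((-1 + 36 - 55) - 12)*(-89) = (-20 - 12)*(-89) = -32*(-89) = 2848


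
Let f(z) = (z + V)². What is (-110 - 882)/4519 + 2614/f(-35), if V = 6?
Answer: 10978394/3800479 ≈ 2.8887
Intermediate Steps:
f(z) = (6 + z)² (f(z) = (z + 6)² = (6 + z)²)
(-110 - 882)/4519 + 2614/f(-35) = (-110 - 882)/4519 + 2614/((6 - 35)²) = -992*1/4519 + 2614/((-29)²) = -992/4519 + 2614/841 = 10978394/3800479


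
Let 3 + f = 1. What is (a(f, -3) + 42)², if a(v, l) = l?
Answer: 1521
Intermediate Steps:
f = -2 (f = -3 + 1 = -2)
(a(f, -3) + 42)² = (-3 + 42)² = 39² = 1521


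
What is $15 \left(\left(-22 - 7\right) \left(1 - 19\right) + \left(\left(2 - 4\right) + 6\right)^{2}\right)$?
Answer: $8070$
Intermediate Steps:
$15 \left(\left(-22 - 7\right) \left(1 - 19\right) + \left(\left(2 - 4\right) + 6\right)^{2}\right) = 15 \left(\left(-29\right) \left(-18\right) + \left(-2 + 6\right)^{2}\right) = 15 \left(522 + 4^{2}\right) = 15 \left(522 + 16\right) = 15 \cdot 538 = 8070$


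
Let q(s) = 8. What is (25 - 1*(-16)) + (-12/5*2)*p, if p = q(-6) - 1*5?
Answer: 133/5 ≈ 26.600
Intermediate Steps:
p = 3 (p = 8 - 1*5 = 8 - 5 = 3)
(25 - 1*(-16)) + (-12/5*2)*p = (25 - 1*(-16)) + (-12/5*2)*3 = (25 + 16) + (-12/5*2)*3 = 41 + (-3*4/5*2)*3 = 41 - 12/5*2*3 = 41 - 24/5*3 = 41 - 72/5 = 133/5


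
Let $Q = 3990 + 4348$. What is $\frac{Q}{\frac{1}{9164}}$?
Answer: $76409432$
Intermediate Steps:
$Q = 8338$
$\frac{Q}{\frac{1}{9164}} = \frac{8338}{\frac{1}{9164}} = 8338 \frac{1}{\frac{1}{9164}} = 8338 \cdot 9164 = 76409432$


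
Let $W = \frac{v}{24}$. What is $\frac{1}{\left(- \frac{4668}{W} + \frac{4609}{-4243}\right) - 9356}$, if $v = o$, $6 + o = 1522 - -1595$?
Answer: $- \frac{4399991}{41329545921} \approx -0.00010646$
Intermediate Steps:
$o = 3111$ ($o = -6 + \left(1522 - -1595\right) = -6 + \left(1522 + 1595\right) = -6 + 3117 = 3111$)
$v = 3111$
$W = \frac{1037}{8}$ ($W = \frac{3111}{24} = 3111 \cdot \frac{1}{24} = \frac{1037}{8} \approx 129.63$)
$\frac{1}{\left(- \frac{4668}{W} + \frac{4609}{-4243}\right) - 9356} = \frac{1}{\left(- \frac{4668}{\frac{1037}{8}} + \frac{4609}{-4243}\right) - 9356} = \frac{1}{\left(\left(-4668\right) \frac{8}{1037} + 4609 \left(- \frac{1}{4243}\right)\right) - 9356} = \frac{1}{\left(- \frac{37344}{1037} - \frac{4609}{4243}\right) - 9356} = \frac{1}{- \frac{163230125}{4399991} - 9356} = \frac{1}{- \frac{41329545921}{4399991}} = - \frac{4399991}{41329545921}$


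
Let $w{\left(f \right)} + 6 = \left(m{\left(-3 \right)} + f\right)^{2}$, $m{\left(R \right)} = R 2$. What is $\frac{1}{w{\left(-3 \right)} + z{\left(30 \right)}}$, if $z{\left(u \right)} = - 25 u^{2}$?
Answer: $- \frac{1}{22425} \approx -4.4593 \cdot 10^{-5}$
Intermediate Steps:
$m{\left(R \right)} = 2 R$
$w{\left(f \right)} = -6 + \left(-6 + f\right)^{2}$ ($w{\left(f \right)} = -6 + \left(2 \left(-3\right) + f\right)^{2} = -6 + \left(-6 + f\right)^{2}$)
$\frac{1}{w{\left(-3 \right)} + z{\left(30 \right)}} = \frac{1}{\left(-6 + \left(-6 - 3\right)^{2}\right) - 25 \cdot 30^{2}} = \frac{1}{\left(-6 + \left(-9\right)^{2}\right) - 22500} = \frac{1}{\left(-6 + 81\right) - 22500} = \frac{1}{75 - 22500} = \frac{1}{-22425} = - \frac{1}{22425}$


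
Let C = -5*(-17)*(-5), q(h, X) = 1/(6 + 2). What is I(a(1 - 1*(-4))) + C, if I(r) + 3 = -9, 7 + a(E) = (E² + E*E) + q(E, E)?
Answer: -437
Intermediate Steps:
q(h, X) = ⅛ (q(h, X) = 1/8 = ⅛)
a(E) = -55/8 + 2*E² (a(E) = -7 + ((E² + E*E) + ⅛) = -7 + ((E² + E²) + ⅛) = -7 + (2*E² + ⅛) = -7 + (⅛ + 2*E²) = -55/8 + 2*E²)
I(r) = -12 (I(r) = -3 - 9 = -12)
C = -425 (C = 85*(-5) = -425)
I(a(1 - 1*(-4))) + C = -12 - 425 = -437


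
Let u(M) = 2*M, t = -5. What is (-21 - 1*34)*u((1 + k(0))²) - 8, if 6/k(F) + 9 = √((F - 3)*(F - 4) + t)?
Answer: -28882/1369 + 6600*√7/1369 ≈ -8.3419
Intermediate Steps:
k(F) = 6/(-9 + √(-5 + (-4 + F)*(-3 + F))) (k(F) = 6/(-9 + √((F - 3)*(F - 4) - 5)) = 6/(-9 + √((-3 + F)*(-4 + F) - 5)) = 6/(-9 + √((-4 + F)*(-3 + F) - 5)) = 6/(-9 + √(-5 + (-4 + F)*(-3 + F))))
(-21 - 1*34)*u((1 + k(0))²) - 8 = (-21 - 1*34)*(2*(1 + 6/(-9 + √(7 + 0² - 7*0)))²) - 8 = (-21 - 34)*(2*(1 + 6/(-9 + √(7 + 0 + 0)))²) - 8 = -110*(1 + 6/(-9 + √7))² - 8 = -8 - 110*(1 + 6/(-9 + √7))²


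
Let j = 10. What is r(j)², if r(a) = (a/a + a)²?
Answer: 14641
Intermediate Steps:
r(a) = (1 + a)²
r(j)² = ((1 + 10)²)² = (11²)² = 121² = 14641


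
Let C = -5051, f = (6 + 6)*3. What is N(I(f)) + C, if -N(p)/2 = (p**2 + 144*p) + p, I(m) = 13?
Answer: -9159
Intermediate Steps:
f = 36 (f = 12*3 = 36)
N(p) = -290*p - 2*p**2 (N(p) = -2*((p**2 + 144*p) + p) = -2*(p**2 + 145*p) = -290*p - 2*p**2)
N(I(f)) + C = -2*13*(145 + 13) - 5051 = -2*13*158 - 5051 = -4108 - 5051 = -9159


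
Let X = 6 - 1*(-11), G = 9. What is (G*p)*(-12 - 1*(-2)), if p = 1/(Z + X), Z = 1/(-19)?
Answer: -855/161 ≈ -5.3106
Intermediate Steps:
Z = -1/19 ≈ -0.052632
X = 17 (X = 6 + 11 = 17)
p = 19/322 (p = 1/(-1/19 + 17) = 1/(322/19) = 19/322 ≈ 0.059006)
(G*p)*(-12 - 1*(-2)) = (9*(19/322))*(-12 - 1*(-2)) = 171*(-12 + 2)/322 = (171/322)*(-10) = -855/161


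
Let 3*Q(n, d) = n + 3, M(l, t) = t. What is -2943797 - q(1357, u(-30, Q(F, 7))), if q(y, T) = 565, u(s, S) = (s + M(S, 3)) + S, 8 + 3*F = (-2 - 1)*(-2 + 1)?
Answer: -2944362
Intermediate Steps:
F = -5/3 (F = -8/3 + ((-2 - 1)*(-2 + 1))/3 = -8/3 + (-3*(-1))/3 = -8/3 + (1/3)*3 = -8/3 + 1 = -5/3 ≈ -1.6667)
Q(n, d) = 1 + n/3 (Q(n, d) = (n + 3)/3 = (3 + n)/3 = 1 + n/3)
u(s, S) = 3 + S + s (u(s, S) = (s + 3) + S = (3 + s) + S = 3 + S + s)
-2943797 - q(1357, u(-30, Q(F, 7))) = -2943797 - 1*565 = -2943797 - 565 = -2944362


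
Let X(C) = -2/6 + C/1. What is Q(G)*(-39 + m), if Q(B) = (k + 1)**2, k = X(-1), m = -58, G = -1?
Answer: -97/9 ≈ -10.778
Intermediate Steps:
X(C) = -1/3 + C (X(C) = -2*1/6 + C*1 = -1/3 + C)
k = -4/3 (k = -1/3 - 1 = -4/3 ≈ -1.3333)
Q(B) = 1/9 (Q(B) = (-4/3 + 1)**2 = (-1/3)**2 = 1/9)
Q(G)*(-39 + m) = (-39 - 58)/9 = (1/9)*(-97) = -97/9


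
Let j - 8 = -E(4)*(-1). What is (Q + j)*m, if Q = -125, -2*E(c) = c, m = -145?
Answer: 17255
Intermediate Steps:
E(c) = -c/2
j = 6 (j = 8 - (-1)*4/2*(-1) = 8 - 1*(-2)*(-1) = 8 + 2*(-1) = 8 - 2 = 6)
(Q + j)*m = (-125 + 6)*(-145) = -119*(-145) = 17255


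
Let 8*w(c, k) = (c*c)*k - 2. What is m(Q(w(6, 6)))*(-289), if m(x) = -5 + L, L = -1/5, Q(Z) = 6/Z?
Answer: 7514/5 ≈ 1502.8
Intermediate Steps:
w(c, k) = -¼ + k*c²/8 (w(c, k) = ((c*c)*k - 2)/8 = (c²*k - 2)/8 = (k*c² - 2)/8 = (-2 + k*c²)/8 = -¼ + k*c²/8)
L = -⅕ (L = -1*⅕ = -⅕ ≈ -0.20000)
m(x) = -26/5 (m(x) = -5 - ⅕ = -26/5)
m(Q(w(6, 6)))*(-289) = -26/5*(-289) = 7514/5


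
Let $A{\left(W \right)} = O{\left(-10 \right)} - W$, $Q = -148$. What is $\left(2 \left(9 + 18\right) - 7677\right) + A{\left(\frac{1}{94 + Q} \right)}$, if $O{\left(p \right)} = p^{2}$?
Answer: $- \frac{406241}{54} \approx -7523.0$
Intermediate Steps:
$A{\left(W \right)} = 100 - W$ ($A{\left(W \right)} = \left(-10\right)^{2} - W = 100 - W$)
$\left(2 \left(9 + 18\right) - 7677\right) + A{\left(\frac{1}{94 + Q} \right)} = \left(2 \left(9 + 18\right) - 7677\right) + \left(100 - \frac{1}{94 - 148}\right) = \left(2 \cdot 27 - 7677\right) + \left(100 - \frac{1}{-54}\right) = \left(54 - 7677\right) + \left(100 - - \frac{1}{54}\right) = -7623 + \left(100 + \frac{1}{54}\right) = -7623 + \frac{5401}{54} = - \frac{406241}{54}$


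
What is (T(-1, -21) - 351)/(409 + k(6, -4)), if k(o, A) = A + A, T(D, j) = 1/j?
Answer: -7372/8421 ≈ -0.87543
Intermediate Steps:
k(o, A) = 2*A
(T(-1, -21) - 351)/(409 + k(6, -4)) = (1/(-21) - 351)/(409 + 2*(-4)) = (-1/21 - 351)/(409 - 8) = -7372/21/401 = -7372/21*1/401 = -7372/8421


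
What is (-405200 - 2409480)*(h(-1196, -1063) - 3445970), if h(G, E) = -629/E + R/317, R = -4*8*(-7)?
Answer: 3268382545726278200/336971 ≈ 9.6993e+12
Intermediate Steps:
R = 224 (R = -32*(-7) = 224)
h(G, E) = 224/317 - 629/E (h(G, E) = -629/E + 224/317 = 224/317 - 629/E)
(-405200 - 2409480)*(h(-1196, -1063) - 3445970) = (-405200 - 2409480)*((224/317 - 629/(-1063)) - 3445970) = -2814680*((224/317 - 629*(-1/1063)) - 3445970) = -2814680*((224/317 + 629/1063) - 3445970) = -2814680*(437505/336971 - 3445970) = -2814680*(-1161191519365/336971) = 3268382545726278200/336971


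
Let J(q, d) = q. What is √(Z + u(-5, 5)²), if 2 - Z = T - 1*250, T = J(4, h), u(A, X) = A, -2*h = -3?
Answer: √273 ≈ 16.523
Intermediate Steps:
h = 3/2 (h = -½*(-3) = 3/2 ≈ 1.5000)
T = 4
Z = 248 (Z = 2 - (4 - 1*250) = 2 - (4 - 250) = 2 - 1*(-246) = 2 + 246 = 248)
√(Z + u(-5, 5)²) = √(248 + (-5)²) = √(248 + 25) = √273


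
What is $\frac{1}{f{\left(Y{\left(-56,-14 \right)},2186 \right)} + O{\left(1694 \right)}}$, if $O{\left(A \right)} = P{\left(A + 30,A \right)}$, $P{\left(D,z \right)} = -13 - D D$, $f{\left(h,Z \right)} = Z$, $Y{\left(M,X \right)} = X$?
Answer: $- \frac{1}{2970003} \approx -3.367 \cdot 10^{-7}$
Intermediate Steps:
$P{\left(D,z \right)} = -13 - D^{2}$
$O{\left(A \right)} = -13 - \left(30 + A\right)^{2}$ ($O{\left(A \right)} = -13 - \left(A + 30\right)^{2} = -13 - \left(30 + A\right)^{2}$)
$\frac{1}{f{\left(Y{\left(-56,-14 \right)},2186 \right)} + O{\left(1694 \right)}} = \frac{1}{2186 - \left(13 + \left(30 + 1694\right)^{2}\right)} = \frac{1}{2186 - 2972189} = \frac{1}{-2970003} = - \frac{1}{2970003}$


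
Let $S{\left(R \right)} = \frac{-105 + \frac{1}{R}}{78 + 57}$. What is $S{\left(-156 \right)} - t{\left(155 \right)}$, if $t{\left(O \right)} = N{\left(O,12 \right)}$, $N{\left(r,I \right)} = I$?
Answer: $- \frac{269101}{21060} \approx -12.778$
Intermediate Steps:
$S{\left(R \right)} = - \frac{7}{9} + \frac{1}{135 R}$ ($S{\left(R \right)} = \frac{-105 + \frac{1}{R}}{135} = \left(-105 + \frac{1}{R}\right) \frac{1}{135} = - \frac{7}{9} + \frac{1}{135 R}$)
$t{\left(O \right)} = 12$
$S{\left(-156 \right)} - t{\left(155 \right)} = \frac{1 - -16380}{135 \left(-156\right)} - 12 = \frac{1}{135} \left(- \frac{1}{156}\right) \left(1 + 16380\right) - 12 = \frac{1}{135} \left(- \frac{1}{156}\right) 16381 - 12 = - \frac{16381}{21060} - 12 = - \frac{269101}{21060}$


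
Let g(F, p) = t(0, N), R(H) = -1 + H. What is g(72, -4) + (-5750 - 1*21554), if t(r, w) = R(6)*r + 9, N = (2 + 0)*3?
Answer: -27295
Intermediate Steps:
N = 6 (N = 2*3 = 6)
t(r, w) = 9 + 5*r (t(r, w) = (-1 + 6)*r + 9 = 5*r + 9 = 9 + 5*r)
g(F, p) = 9 (g(F, p) = 9 + 5*0 = 9 + 0 = 9)
g(72, -4) + (-5750 - 1*21554) = 9 + (-5750 - 1*21554) = 9 + (-5750 - 21554) = 9 - 27304 = -27295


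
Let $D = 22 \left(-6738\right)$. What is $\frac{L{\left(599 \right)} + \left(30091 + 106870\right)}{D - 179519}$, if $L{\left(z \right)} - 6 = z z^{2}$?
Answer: $- \frac{215058766}{327755} \approx -656.16$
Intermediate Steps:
$L{\left(z \right)} = 6 + z^{3}$ ($L{\left(z \right)} = 6 + z z^{2} = 6 + z^{3}$)
$D = -148236$
$\frac{L{\left(599 \right)} + \left(30091 + 106870\right)}{D - 179519} = \frac{\left(6 + 599^{3}\right) + \left(30091 + 106870\right)}{-148236 - 179519} = \frac{\left(6 + 214921799\right) + 136961}{-327755} = \left(214921805 + 136961\right) \left(- \frac{1}{327755}\right) = 215058766 \left(- \frac{1}{327755}\right) = - \frac{215058766}{327755}$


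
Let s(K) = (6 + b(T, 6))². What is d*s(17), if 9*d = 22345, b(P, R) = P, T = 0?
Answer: 89380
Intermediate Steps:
d = 22345/9 (d = (⅑)*22345 = 22345/9 ≈ 2482.8)
s(K) = 36 (s(K) = (6 + 0)² = 6² = 36)
d*s(17) = (22345/9)*36 = 89380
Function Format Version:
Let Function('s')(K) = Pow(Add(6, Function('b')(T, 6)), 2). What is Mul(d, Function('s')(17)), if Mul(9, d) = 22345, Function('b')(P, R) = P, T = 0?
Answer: 89380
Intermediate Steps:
d = Rational(22345, 9) (d = Mul(Rational(1, 9), 22345) = Rational(22345, 9) ≈ 2482.8)
Function('s')(K) = 36 (Function('s')(K) = Pow(Add(6, 0), 2) = Pow(6, 2) = 36)
Mul(d, Function('s')(17)) = Mul(Rational(22345, 9), 36) = 89380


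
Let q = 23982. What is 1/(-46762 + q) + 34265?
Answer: 780556699/22780 ≈ 34265.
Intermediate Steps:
1/(-46762 + q) + 34265 = 1/(-46762 + 23982) + 34265 = 1/(-22780) + 34265 = -1/22780 + 34265 = 780556699/22780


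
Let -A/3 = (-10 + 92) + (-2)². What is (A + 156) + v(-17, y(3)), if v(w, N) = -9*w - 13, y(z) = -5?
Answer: 38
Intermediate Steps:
v(w, N) = -13 - 9*w
A = -258 (A = -3*((-10 + 92) + (-2)²) = -3*(82 + 4) = -3*86 = -258)
(A + 156) + v(-17, y(3)) = (-258 + 156) + (-13 - 9*(-17)) = -102 + (-13 + 153) = -102 + 140 = 38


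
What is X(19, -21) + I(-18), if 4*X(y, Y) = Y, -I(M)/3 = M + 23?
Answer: -81/4 ≈ -20.250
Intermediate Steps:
I(M) = -69 - 3*M (I(M) = -3*(M + 23) = -3*(23 + M) = -69 - 3*M)
X(y, Y) = Y/4
X(19, -21) + I(-18) = (¼)*(-21) + (-69 - 3*(-18)) = -21/4 + (-69 + 54) = -21/4 - 15 = -81/4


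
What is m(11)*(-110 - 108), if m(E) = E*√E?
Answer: -2398*√11 ≈ -7953.3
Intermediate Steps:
m(E) = E^(3/2)
m(11)*(-110 - 108) = 11^(3/2)*(-110 - 108) = (11*√11)*(-218) = -2398*√11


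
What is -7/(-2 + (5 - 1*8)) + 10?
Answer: 57/5 ≈ 11.400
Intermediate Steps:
-7/(-2 + (5 - 1*8)) + 10 = -7/(-2 + (5 - 8)) + 10 = -7/(-2 - 3) + 10 = -7/(-5) + 10 = -7*(-⅕) + 10 = 7/5 + 10 = 57/5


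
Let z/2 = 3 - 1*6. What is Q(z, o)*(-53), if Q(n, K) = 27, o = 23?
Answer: -1431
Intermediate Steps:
z = -6 (z = 2*(3 - 1*6) = 2*(3 - 6) = 2*(-3) = -6)
Q(z, o)*(-53) = 27*(-53) = -1431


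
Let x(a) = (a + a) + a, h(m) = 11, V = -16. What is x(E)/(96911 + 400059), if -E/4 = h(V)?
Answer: -66/248485 ≈ -0.00026561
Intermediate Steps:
E = -44 (E = -4*11 = -44)
x(a) = 3*a (x(a) = 2*a + a = 3*a)
x(E)/(96911 + 400059) = (3*(-44))/(96911 + 400059) = -132/496970 = -132*1/496970 = -66/248485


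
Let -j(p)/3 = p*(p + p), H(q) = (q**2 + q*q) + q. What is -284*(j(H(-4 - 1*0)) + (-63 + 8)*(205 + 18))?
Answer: 4819196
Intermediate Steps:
H(q) = q + 2*q**2 (H(q) = (q**2 + q**2) + q = 2*q**2 + q = q + 2*q**2)
j(p) = -6*p**2 (j(p) = -3*p*(p + p) = -3*p*2*p = -6*p**2)
-284*(j(H(-4 - 1*0)) + (-63 + 8)*(205 + 18)) = -284*(-6*(1 + 2*(-4 - 1*0))**2*(-4 - 1*0)**2 + (-63 + 8)*(205 + 18)) = -284*(-6*(1 + 2*(-4 + 0))**2*(-4 + 0)**2 - 55*223) = -284*(-6*16*(1 + 2*(-4))**2 - 12265) = -284*(-6*16*(1 - 8)**2 - 12265) = -284*(-6*(-4*(-7))**2 - 12265) = -284*(-6*28**2 - 12265) = -284*(-6*784 - 12265) = -284*(-4704 - 12265) = -284*(-16969) = 4819196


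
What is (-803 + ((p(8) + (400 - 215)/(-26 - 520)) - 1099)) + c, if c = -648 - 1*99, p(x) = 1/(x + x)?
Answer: -11572039/4368 ≈ -2649.3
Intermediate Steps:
p(x) = 1/(2*x)
c = -747 (c = -648 - 99 = -747)
(-803 + ((p(8) + (400 - 215)/(-26 - 520)) - 1099)) + c = (-803 + (((½)/8 + (400 - 215)/(-26 - 520)) - 1099)) - 747 = (-803 + (((½)*(⅛) + 185/(-546)) - 1099)) - 747 = (-803 + ((1/16 + 185*(-1/546)) - 1099)) - 747 = (-803 + ((1/16 - 185/546) - 1099)) - 747 = (-803 + (-1207/4368 - 1099)) - 747 = (-803 - 4801639/4368) - 747 = -8309143/4368 - 747 = -11572039/4368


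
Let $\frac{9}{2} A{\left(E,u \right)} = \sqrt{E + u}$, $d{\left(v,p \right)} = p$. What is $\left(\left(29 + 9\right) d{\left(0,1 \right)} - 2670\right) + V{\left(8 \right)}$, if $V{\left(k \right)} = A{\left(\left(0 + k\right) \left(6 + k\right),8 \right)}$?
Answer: $-2632 + \frac{4 \sqrt{30}}{9} \approx -2629.6$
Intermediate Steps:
$A{\left(E,u \right)} = \frac{2 \sqrt{E + u}}{9}$
$V{\left(k \right)} = \frac{2 \sqrt{8 + k \left(6 + k\right)}}{9}$ ($V{\left(k \right)} = \frac{2 \sqrt{\left(0 + k\right) \left(6 + k\right) + 8}}{9} = \frac{2 \sqrt{k \left(6 + k\right) + 8}}{9} = \frac{2 \sqrt{8 + k \left(6 + k\right)}}{9}$)
$\left(\left(29 + 9\right) d{\left(0,1 \right)} - 2670\right) + V{\left(8 \right)} = \left(\left(29 + 9\right) 1 - 2670\right) + \frac{2 \sqrt{8 + 8 \left(6 + 8\right)}}{9} = \left(38 \cdot 1 - 2670\right) + \frac{2 \sqrt{8 + 8 \cdot 14}}{9} = \left(38 - 2670\right) + \frac{2 \sqrt{8 + 112}}{9} = -2632 + \frac{2 \sqrt{120}}{9} = -2632 + \frac{2 \cdot 2 \sqrt{30}}{9} = -2632 + \frac{4 \sqrt{30}}{9}$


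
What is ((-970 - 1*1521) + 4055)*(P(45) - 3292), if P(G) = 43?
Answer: -5081436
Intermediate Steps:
((-970 - 1*1521) + 4055)*(P(45) - 3292) = ((-970 - 1*1521) + 4055)*(43 - 3292) = ((-970 - 1521) + 4055)*(-3249) = (-2491 + 4055)*(-3249) = 1564*(-3249) = -5081436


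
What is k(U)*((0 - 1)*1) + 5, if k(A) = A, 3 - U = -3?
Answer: -1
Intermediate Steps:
U = 6 (U = 3 - 1*(-3) = 3 + 3 = 6)
k(U)*((0 - 1)*1) + 5 = 6*((0 - 1)*1) + 5 = 6*(-1*1) + 5 = 6*(-1) + 5 = -6 + 5 = -1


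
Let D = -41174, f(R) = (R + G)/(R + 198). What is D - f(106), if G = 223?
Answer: -12517225/304 ≈ -41175.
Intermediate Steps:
f(R) = (223 + R)/(198 + R) (f(R) = (R + 223)/(R + 198) = (223 + R)/(198 + R))
D - f(106) = -41174 - (223 + 106)/(198 + 106) = -41174 - 329/304 = -12517225/304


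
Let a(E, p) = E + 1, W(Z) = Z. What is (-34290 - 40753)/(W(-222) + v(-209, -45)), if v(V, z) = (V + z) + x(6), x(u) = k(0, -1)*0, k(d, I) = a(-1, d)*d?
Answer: 75043/476 ≈ 157.65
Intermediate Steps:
a(E, p) = 1 + E
k(d, I) = 0 (k(d, I) = (1 - 1)*d = 0*d = 0)
x(u) = 0 (x(u) = 0*0 = 0)
v(V, z) = V + z (v(V, z) = (V + z) + 0 = V + z)
(-34290 - 40753)/(W(-222) + v(-209, -45)) = (-34290 - 40753)/(-222 + (-209 - 45)) = -75043/(-222 - 254) = -75043/(-476) = -75043*(-1/476) = 75043/476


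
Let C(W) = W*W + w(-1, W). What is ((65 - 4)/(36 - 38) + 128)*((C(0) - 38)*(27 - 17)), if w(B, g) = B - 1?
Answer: -39000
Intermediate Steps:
w(B, g) = -1 + B
C(W) = -2 + W² (C(W) = W*W + (-1 - 1) = W² - 2 = -2 + W²)
((65 - 4)/(36 - 38) + 128)*((C(0) - 38)*(27 - 17)) = ((65 - 4)/(36 - 38) + 128)*(((-2 + 0²) - 38)*(27 - 17)) = (61/(-2) + 128)*(((-2 + 0) - 38)*10) = (61*(-½) + 128)*((-2 - 38)*10) = (-61/2 + 128)*(-40*10) = (195/2)*(-400) = -39000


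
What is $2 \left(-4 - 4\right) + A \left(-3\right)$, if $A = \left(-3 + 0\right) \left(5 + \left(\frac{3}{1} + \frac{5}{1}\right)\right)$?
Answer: $101$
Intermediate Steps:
$A = -39$ ($A = - 3 \left(5 + \left(3 \cdot 1 + 5 \cdot 1\right)\right) = - 3 \left(5 + \left(3 + 5\right)\right) = - 3 \left(5 + 8\right) = \left(-3\right) 13 = -39$)
$2 \left(-4 - 4\right) + A \left(-3\right) = 2 \left(-4 - 4\right) - -117 = 2 \left(-8\right) + 117 = -16 + 117 = 101$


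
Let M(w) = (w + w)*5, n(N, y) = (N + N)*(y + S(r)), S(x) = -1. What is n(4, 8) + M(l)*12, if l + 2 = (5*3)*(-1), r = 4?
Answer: -1984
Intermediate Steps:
l = -17 (l = -2 + (5*3)*(-1) = -2 + 15*(-1) = -2 - 15 = -17)
n(N, y) = 2*N*(-1 + y) (n(N, y) = (N + N)*(y - 1) = (2*N)*(-1 + y) = 2*N*(-1 + y))
M(w) = 10*w (M(w) = (2*w)*5 = 10*w)
n(4, 8) + M(l)*12 = 2*4*(-1 + 8) + (10*(-17))*12 = 2*4*7 - 170*12 = 56 - 2040 = -1984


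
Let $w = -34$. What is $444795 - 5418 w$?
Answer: $629007$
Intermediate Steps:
$444795 - 5418 w = 444795 - -184212 = 444795 + 184212 = 629007$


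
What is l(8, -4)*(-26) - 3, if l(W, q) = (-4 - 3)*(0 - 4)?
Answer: -731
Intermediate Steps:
l(W, q) = 28 (l(W, q) = -7*(-4) = 28)
l(8, -4)*(-26) - 3 = 28*(-26) - 3 = -728 - 3 = -731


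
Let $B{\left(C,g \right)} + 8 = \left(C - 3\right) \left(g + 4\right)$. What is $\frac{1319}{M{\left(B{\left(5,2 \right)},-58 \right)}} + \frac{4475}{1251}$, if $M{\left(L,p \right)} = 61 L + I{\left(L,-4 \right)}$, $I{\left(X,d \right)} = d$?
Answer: $\frac{908023}{100080} \approx 9.073$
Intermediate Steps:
$B{\left(C,g \right)} = -8 + \left(-3 + C\right) \left(4 + g\right)$ ($B{\left(C,g \right)} = -8 + \left(C - 3\right) \left(g + 4\right) = -8 + \left(-3 + C\right) \left(4 + g\right)$)
$M{\left(L,p \right)} = -4 + 61 L$ ($M{\left(L,p \right)} = 61 L - 4 = -4 + 61 L$)
$\frac{1319}{M{\left(B{\left(5,2 \right)},-58 \right)}} + \frac{4475}{1251} = \frac{1319}{-4 + 61 \left(-20 - 6 + 4 \cdot 5 + 5 \cdot 2\right)} + \frac{4475}{1251} = \frac{1319}{-4 + 61 \left(-20 - 6 + 20 + 10\right)} + 4475 \cdot \frac{1}{1251} = \frac{1319}{-4 + 61 \cdot 4} + \frac{4475}{1251} = \frac{1319}{-4 + 244} + \frac{4475}{1251} = \frac{1319}{240} + \frac{4475}{1251} = \frac{908023}{100080}$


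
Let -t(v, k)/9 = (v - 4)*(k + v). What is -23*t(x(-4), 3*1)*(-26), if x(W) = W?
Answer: -43056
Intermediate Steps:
t(v, k) = -9*(-4 + v)*(k + v) (t(v, k) = -9*(v - 4)*(k + v) = -9*(-4 + v)*(k + v))
-23*t(x(-4), 3*1)*(-26) = -23*(-9*(-4)**2 + 36*(3*1) + 36*(-4) - 9*3*1*(-4))*(-26) = -23*(-9*16 + 36*3 - 144 - 9*3*(-4))*(-26) = -23*(-144 + 108 - 144 + 108)*(-26) = -23*(-72)*(-26) = 1656*(-26) = -43056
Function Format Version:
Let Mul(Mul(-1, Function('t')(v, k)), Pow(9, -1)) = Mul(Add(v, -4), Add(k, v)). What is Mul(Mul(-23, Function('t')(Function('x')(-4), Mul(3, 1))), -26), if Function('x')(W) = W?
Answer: -43056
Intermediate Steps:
Function('t')(v, k) = Mul(-9, Add(-4, v), Add(k, v)) (Function('t')(v, k) = Mul(-9, Mul(Add(v, -4), Add(k, v))) = Mul(-9, Mul(Add(-4, v), Add(k, v))) = Mul(-9, Add(-4, v), Add(k, v)))
Mul(Mul(-23, Function('t')(Function('x')(-4), Mul(3, 1))), -26) = Mul(Mul(-23, Add(Mul(-9, Pow(-4, 2)), Mul(36, Mul(3, 1)), Mul(36, -4), Mul(-9, Mul(3, 1), -4))), -26) = Mul(Mul(-23, Add(Mul(-9, 16), Mul(36, 3), -144, Mul(-9, 3, -4))), -26) = Mul(Mul(-23, Add(-144, 108, -144, 108)), -26) = Mul(Mul(-23, -72), -26) = Mul(1656, -26) = -43056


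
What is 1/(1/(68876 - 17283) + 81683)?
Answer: 51593/4214271020 ≈ 1.2242e-5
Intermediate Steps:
1/(1/(68876 - 17283) + 81683) = 1/(1/51593 + 81683) = 1/(4214271020/51593) = 51593/4214271020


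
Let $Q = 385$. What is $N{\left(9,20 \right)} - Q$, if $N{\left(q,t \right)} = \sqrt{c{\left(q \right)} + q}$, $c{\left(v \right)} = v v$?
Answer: $-385 + 3 \sqrt{10} \approx -375.51$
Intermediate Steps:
$c{\left(v \right)} = v^{2}$
$N{\left(q,t \right)} = \sqrt{q + q^{2}}$ ($N{\left(q,t \right)} = \sqrt{q^{2} + q} = \sqrt{q + q^{2}}$)
$N{\left(9,20 \right)} - Q = \sqrt{9 \left(1 + 9\right)} - 385 = \sqrt{9 \cdot 10} - 385 = \sqrt{90} - 385 = 3 \sqrt{10} - 385 = -385 + 3 \sqrt{10}$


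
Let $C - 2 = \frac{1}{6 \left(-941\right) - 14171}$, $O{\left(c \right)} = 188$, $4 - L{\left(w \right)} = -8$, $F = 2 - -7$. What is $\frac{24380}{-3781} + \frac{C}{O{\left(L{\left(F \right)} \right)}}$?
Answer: $- \frac{4772640953}{741393604} \approx -6.4374$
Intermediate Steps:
$F = 9$ ($F = 2 + 7 = 9$)
$L{\left(w \right)} = 12$ ($L{\left(w \right)} = 4 - -8 = 4 + 8 = 12$)
$C = \frac{39633}{19817}$ ($C = 2 + \frac{1}{6 \left(-941\right) - 14171} = 2 + \frac{1}{-5646 - 14171} = 2 + \frac{1}{-19817} = 2 - \frac{1}{19817} = \frac{39633}{19817} \approx 2.0$)
$\frac{24380}{-3781} + \frac{C}{O{\left(L{\left(F \right)} \right)}} = \frac{24380}{-3781} + \frac{39633}{19817 \cdot 188} = 24380 \left(- \frac{1}{3781}\right) + \frac{39633}{19817} \cdot \frac{1}{188} = - \frac{24380}{3781} + \frac{39633}{3725596} = - \frac{4772640953}{741393604}$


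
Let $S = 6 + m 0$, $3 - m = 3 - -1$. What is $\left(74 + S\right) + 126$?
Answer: $206$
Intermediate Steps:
$m = -1$ ($m = 3 - \left(3 - -1\right) = 3 - \left(3 + 1\right) = 3 - 4 = -1$)
$S = 6$ ($S = 6 - 0 = 6 + 0 = 6$)
$\left(74 + S\right) + 126 = \left(74 + 6\right) + 126 = 80 + 126 = 206$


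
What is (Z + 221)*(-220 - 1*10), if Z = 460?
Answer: -156630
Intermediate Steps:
(Z + 221)*(-220 - 1*10) = (460 + 221)*(-220 - 1*10) = 681*(-220 - 10) = 681*(-230) = -156630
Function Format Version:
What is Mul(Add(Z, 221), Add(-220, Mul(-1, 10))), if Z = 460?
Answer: -156630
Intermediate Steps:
Mul(Add(Z, 221), Add(-220, Mul(-1, 10))) = Mul(Add(460, 221), Add(-220, Mul(-1, 10))) = Mul(681, Add(-220, -10)) = Mul(681, -230) = -156630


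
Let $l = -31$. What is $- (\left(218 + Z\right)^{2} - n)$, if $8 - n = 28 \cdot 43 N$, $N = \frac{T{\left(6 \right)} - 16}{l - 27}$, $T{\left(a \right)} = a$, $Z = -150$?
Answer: $- \frac{139884}{29} \approx -4823.6$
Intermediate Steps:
$N = \frac{5}{29}$ ($N = \frac{6 - 16}{-31 - 27} = - \frac{10}{-58} = \left(-10\right) \left(- \frac{1}{58}\right) = \frac{5}{29} \approx 0.17241$)
$n = - \frac{5788}{29}$ ($n = 8 - 28 \cdot 43 \cdot \frac{5}{29} = 8 - 1204 \cdot \frac{5}{29} = 8 - \frac{6020}{29} = - \frac{5788}{29} \approx -199.59$)
$- (\left(218 + Z\right)^{2} - n) = - (\left(218 - 150\right)^{2} - - \frac{5788}{29}) = - (68^{2} + \frac{5788}{29}) = - (4624 + \frac{5788}{29}) = \left(-1\right) \frac{139884}{29} = - \frac{139884}{29}$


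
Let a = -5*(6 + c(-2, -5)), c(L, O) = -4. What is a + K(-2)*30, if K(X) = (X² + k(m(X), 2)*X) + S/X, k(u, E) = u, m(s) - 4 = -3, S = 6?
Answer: -40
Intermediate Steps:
m(s) = 1 (m(s) = 4 - 3 = 1)
a = -10 (a = -5*(6 - 4) = -5*2 = -10)
K(X) = X + X² + 6/X (K(X) = (X² + 1*X) + 6/X = (X² + X) + 6/X = (X + X²) + 6/X = X + X² + 6/X)
a + K(-2)*30 = -10 + (-2 + (-2)² + 6/(-2))*30 = -10 + (-2 + 4 + 6*(-½))*30 = -10 + (-2 + 4 - 3)*30 = -10 - 1*30 = -10 - 30 = -40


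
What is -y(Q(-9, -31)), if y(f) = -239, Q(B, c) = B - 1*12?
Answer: 239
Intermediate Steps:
Q(B, c) = -12 + B (Q(B, c) = B - 12 = -12 + B)
-y(Q(-9, -31)) = -1*(-239) = 239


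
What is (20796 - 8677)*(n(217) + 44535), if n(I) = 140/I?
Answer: 16731551995/31 ≈ 5.3973e+8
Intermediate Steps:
(20796 - 8677)*(n(217) + 44535) = (20796 - 8677)*(140/217 + 44535) = 12119*(140*(1/217) + 44535) = 12119*(20/31 + 44535) = 12119*(1380605/31) = 16731551995/31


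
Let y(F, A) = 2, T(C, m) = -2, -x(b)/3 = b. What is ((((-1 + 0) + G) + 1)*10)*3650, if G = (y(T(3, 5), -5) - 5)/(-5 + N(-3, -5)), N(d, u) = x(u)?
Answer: -10950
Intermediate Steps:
x(b) = -3*b
N(d, u) = -3*u
G = -3/10 (G = (2 - 5)/(-5 - 3*(-5)) = -3/(-5 + 15) = -3/10 ≈ -0.30000)
((((-1 + 0) + G) + 1)*10)*3650 = ((((-1 + 0) - 3/10) + 1)*10)*3650 = (((-1 - 3/10) + 1)*10)*3650 = ((-13/10 + 1)*10)*3650 = -3/10*10*3650 = -3*3650 = -10950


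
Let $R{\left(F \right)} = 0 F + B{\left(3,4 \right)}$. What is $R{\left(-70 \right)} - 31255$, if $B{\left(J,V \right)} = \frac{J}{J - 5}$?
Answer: $- \frac{62513}{2} \approx -31257.0$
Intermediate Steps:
$B{\left(J,V \right)} = \frac{J}{-5 + J}$ ($B{\left(J,V \right)} = \frac{J}{J - 5} = \frac{J}{-5 + J}$)
$R{\left(F \right)} = - \frac{3}{2}$ ($R{\left(F \right)} = 0 F + \frac{3}{-5 + 3} = 0 + \frac{3}{-2} = 0 + 3 \left(- \frac{1}{2}\right) = 0 - \frac{3}{2} = - \frac{3}{2}$)
$R{\left(-70 \right)} - 31255 = - \frac{3}{2} - 31255 = - \frac{62513}{2}$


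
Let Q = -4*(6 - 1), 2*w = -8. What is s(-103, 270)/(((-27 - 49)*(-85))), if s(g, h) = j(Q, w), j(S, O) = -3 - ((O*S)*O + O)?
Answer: 321/6460 ≈ 0.049690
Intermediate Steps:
w = -4 (w = (1/2)*(-8) = -4)
Q = -20 (Q = -4*5 = -20)
j(S, O) = -3 - O - S*O**2 (j(S, O) = -3 - (S*O**2 + O) = -3 - (O + S*O**2) = -3 + (-O - S*O**2) = -3 - O - S*O**2)
s(g, h) = 321 (s(g, h) = -3 - 1*(-4) - 1*(-20)*(-4)**2 = -3 + 4 - 1*(-20)*16 = -3 + 4 + 320 = 321)
s(-103, 270)/(((-27 - 49)*(-85))) = 321/(((-27 - 49)*(-85))) = 321/((-76*(-85))) = 321/6460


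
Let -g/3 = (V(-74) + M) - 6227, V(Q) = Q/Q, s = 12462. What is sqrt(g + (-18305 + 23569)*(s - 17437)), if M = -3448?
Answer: I*sqrt(26159378) ≈ 5114.6*I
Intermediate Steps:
V(Q) = 1
g = 29022 (g = -3*((1 - 3448) - 6227) = -3*(-3447 - 6227) = -3*(-9674) = 29022)
sqrt(g + (-18305 + 23569)*(s - 17437)) = sqrt(29022 + (-18305 + 23569)*(12462 - 17437)) = sqrt(29022 + 5264*(-4975)) = sqrt(29022 - 26188400) = sqrt(-26159378) = I*sqrt(26159378)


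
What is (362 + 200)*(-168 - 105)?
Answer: -153426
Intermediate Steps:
(362 + 200)*(-168 - 105) = 562*(-273) = -153426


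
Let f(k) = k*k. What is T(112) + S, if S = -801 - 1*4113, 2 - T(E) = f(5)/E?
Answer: -550169/112 ≈ -4912.2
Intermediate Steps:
f(k) = k²
T(E) = 2 - 25/E (T(E) = 2 - 5²/E = 2 - 25/E)
S = -4914 (S = -801 - 4113 = -4914)
T(112) + S = (2 - 25/112) - 4914 = 199/112 - 4914 = -550169/112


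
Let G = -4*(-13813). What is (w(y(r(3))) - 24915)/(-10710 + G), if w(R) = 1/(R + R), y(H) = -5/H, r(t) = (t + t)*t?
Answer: -62292/111355 ≈ -0.55940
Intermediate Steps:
r(t) = 2*t**2 (r(t) = (2*t)*t = 2*t**2)
w(R) = 1/(2*R)
G = 55252
(w(y(r(3))) - 24915)/(-10710 + G) = (1/(2*((-5/(2*3**2)))) - 24915)/(-10710 + 55252) = (1/(2*((-5/(2*9)))) - 24915)/44542 = (1/(2*((-5/18))) - 24915)*(1/44542) = (1/(2*((-5*1/18))) - 24915)*(1/44542) = (1/(2*(-5/18)) - 24915)*(1/44542) = ((1/2)*(-18/5) - 24915)*(1/44542) = (-9/5 - 24915)*(1/44542) = -124584/5*1/44542 = -62292/111355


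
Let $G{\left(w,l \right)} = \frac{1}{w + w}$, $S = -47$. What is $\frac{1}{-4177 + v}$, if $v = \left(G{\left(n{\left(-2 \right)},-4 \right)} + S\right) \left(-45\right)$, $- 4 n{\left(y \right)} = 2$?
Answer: $- \frac{1}{2017} \approx -0.00049579$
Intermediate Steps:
$n{\left(y \right)} = - \frac{1}{2}$ ($n{\left(y \right)} = \left(- \frac{1}{4}\right) 2 = - \frac{1}{2}$)
$G{\left(w,l \right)} = \frac{1}{2 w}$
$v = 2160$ ($v = \left(\frac{1}{2 \left(- \frac{1}{2}\right)} - 47\right) \left(-45\right) = \left(\frac{1}{2} \left(-2\right) - 47\right) \left(-45\right) = \left(-1 - 47\right) \left(-45\right) = \left(-48\right) \left(-45\right) = 2160$)
$\frac{1}{-4177 + v} = \frac{1}{-4177 + 2160} = \frac{1}{-2017} = - \frac{1}{2017}$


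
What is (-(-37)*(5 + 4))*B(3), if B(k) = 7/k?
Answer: 777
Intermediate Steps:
(-(-37)*(5 + 4))*B(3) = (-(-37)*(5 + 4))*(7/3) = (-(-37)*9)*(7*(⅓)) = -37*(-9)*(7/3) = 333*(7/3) = 777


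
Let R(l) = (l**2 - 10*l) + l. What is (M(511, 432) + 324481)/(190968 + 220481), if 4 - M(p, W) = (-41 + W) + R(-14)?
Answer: 323772/411449 ≈ 0.78691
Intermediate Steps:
R(l) = l**2 - 9*l
M(p, W) = -277 - W (M(p, W) = 4 - ((-41 + W) - 14*(-9 - 14)) = 4 - ((-41 + W) - 14*(-23)) = 4 - ((-41 + W) + 322) = 4 - (281 + W) = 4 + (-281 - W) = -277 - W)
(M(511, 432) + 324481)/(190968 + 220481) = ((-277 - 1*432) + 324481)/(190968 + 220481) = ((-277 - 432) + 324481)/411449 = (-709 + 324481)*(1/411449) = 323772*(1/411449) = 323772/411449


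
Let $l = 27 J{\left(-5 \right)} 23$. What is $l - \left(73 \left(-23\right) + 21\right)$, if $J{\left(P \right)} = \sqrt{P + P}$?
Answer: $1658 + 621 i \sqrt{10} \approx 1658.0 + 1963.8 i$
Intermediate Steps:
$J{\left(P \right)} = \sqrt{2} \sqrt{P}$ ($J{\left(P \right)} = \sqrt{2 P} = \sqrt{2} \sqrt{P}$)
$l = 621 i \sqrt{10}$ ($l = 27 \sqrt{2} \sqrt{-5} \cdot 23 = 27 \sqrt{2} i \sqrt{5} \cdot 23 = 27 i \sqrt{10} \cdot 23 = 621 i \sqrt{10} \approx 1963.8 i$)
$l - \left(73 \left(-23\right) + 21\right) = 621 i \sqrt{10} - \left(73 \left(-23\right) + 21\right) = 621 i \sqrt{10} - \left(-1679 + 21\right) = 621 i \sqrt{10} - -1658 = 621 i \sqrt{10} + 1658 = 1658 + 621 i \sqrt{10}$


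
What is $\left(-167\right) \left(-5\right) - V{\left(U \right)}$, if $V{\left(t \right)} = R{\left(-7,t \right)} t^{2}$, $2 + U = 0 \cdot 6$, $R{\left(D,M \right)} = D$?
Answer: $863$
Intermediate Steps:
$U = -2$ ($U = -2 + 0 \cdot 6 = -2 + 0 = -2$)
$V{\left(t \right)} = - 7 t^{2}$
$\left(-167\right) \left(-5\right) - V{\left(U \right)} = \left(-167\right) \left(-5\right) - - 7 \left(-2\right)^{2} = 835 - \left(-7\right) 4 = 835 - -28 = 835 + 28 = 863$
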